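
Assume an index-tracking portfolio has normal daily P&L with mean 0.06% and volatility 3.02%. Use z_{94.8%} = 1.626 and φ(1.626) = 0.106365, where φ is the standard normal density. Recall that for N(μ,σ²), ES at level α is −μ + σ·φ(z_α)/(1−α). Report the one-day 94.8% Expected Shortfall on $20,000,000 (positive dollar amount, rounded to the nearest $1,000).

$1,223,000

Tail multiplier: φ(z)/(1−α) = 0.106365 / 0.052 = 2.045.
ES = −(0.06%) + 3.02% × 2.045 = 6.116%.
On $20,000,000: 0.06116 × $20,000,000 = $1,223,200.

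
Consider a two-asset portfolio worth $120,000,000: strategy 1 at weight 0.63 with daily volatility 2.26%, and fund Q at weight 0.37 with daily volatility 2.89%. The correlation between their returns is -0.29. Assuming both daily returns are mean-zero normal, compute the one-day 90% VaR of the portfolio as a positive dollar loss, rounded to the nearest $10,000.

σ_p² = 0.63²·2.26² + 0.37²·2.89² + 2·-0.29·0.63·0.37·2.26·2.89 = 2.2876 (%²).
σ_p = √2.2876 = 1.512%.
At 90%, z = 1.282.
VaR = 1.282 × 1.512% = 1.938%; on $120,000,000 that is $2,325,600.

$2,330,000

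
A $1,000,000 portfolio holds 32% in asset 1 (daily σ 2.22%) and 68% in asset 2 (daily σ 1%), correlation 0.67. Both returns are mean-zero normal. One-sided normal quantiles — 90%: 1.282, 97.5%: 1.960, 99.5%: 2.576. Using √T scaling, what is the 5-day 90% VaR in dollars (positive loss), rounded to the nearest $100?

$36,400

σ_p = √(0.32²·2.22² + 0.68²·1² + 2·0.67·0.32·0.68·2.22·1) = 1.271%.
σ_{5d} = 1.271% × √5 = 2.842%.
VaR = 1.282 × 2.842% = 3.643%; on $1,000,000 that is $36,430.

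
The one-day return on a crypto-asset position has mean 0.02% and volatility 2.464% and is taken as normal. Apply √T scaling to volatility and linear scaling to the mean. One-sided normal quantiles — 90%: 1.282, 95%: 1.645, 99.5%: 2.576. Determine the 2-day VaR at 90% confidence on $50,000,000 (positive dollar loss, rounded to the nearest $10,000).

σ_{2d} = 2.464% × √2 = 3.485%; μ_{2d} = 2 × 0.02% = 0.040%.
VaR = −(0.040%) + 1.282 × 3.485% = 4.428%.
On $50,000,000: 0.04428 × $50,000,000 = $2,214,000.

$2,210,000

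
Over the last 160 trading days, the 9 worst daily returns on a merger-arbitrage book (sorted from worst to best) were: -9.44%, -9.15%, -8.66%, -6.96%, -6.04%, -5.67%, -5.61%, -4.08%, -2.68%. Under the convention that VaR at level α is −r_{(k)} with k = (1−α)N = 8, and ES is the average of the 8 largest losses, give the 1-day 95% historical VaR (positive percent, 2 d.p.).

k = 8; the 8th lowest return is -4.08%, so VaR = 4.08%.

4.08%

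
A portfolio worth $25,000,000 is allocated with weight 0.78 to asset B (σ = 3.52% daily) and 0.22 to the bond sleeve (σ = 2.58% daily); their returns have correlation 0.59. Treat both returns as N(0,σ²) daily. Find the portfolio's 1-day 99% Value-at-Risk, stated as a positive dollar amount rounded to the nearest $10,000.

σ_p² = 0.78²·3.52² + 0.22²·2.58² + 2·0.59·0.78·0.22·3.52·2.58 = 9.6994 (%²).
σ_p = √9.6994 = 3.114%.
At 99%, z = 2.326.
VaR = 2.326 × 3.114% = 7.243%; on $25,000,000 that is $1,810,750.

$1,810,000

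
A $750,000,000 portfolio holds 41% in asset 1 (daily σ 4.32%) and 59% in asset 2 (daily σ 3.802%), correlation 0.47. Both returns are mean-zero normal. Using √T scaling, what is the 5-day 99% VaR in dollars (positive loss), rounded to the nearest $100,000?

$134,600,000

σ_p = √(0.41²·4.32² + 0.59²·3.802² + 2·0.47·0.41·0.59·4.32·3.802) = 3.450%.
σ_{5d} = 3.450% × √5 = 7.714%.
z(99%) = 2.326.
VaR = 2.326 × 7.714% = 17.943%; on $750,000,000 that is $134,572,500.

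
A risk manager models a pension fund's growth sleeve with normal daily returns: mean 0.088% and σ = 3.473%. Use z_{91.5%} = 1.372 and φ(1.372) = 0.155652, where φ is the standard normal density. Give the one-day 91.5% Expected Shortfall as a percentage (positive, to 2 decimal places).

Tail multiplier: φ(z)/(1−α) = 0.155652 / 0.085 = 1.831.
ES = −(0.088%) + 3.473% × 1.831 = 6.271%.

6.27%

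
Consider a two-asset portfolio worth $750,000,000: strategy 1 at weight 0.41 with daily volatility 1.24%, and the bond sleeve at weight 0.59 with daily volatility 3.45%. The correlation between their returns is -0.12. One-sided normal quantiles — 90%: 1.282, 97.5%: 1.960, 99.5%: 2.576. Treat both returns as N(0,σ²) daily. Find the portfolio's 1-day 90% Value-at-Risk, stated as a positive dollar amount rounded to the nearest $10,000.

σ_p² = 0.41²·1.24² + 0.59²·3.45² + 2·-0.12·0.41·0.59·1.24·3.45 = 4.1534 (%²).
σ_p = √4.1534 = 2.038%.
VaR = 1.282 × 2.038% = 2.613%; on $750,000,000 that is $19,597,500.

$19,600,000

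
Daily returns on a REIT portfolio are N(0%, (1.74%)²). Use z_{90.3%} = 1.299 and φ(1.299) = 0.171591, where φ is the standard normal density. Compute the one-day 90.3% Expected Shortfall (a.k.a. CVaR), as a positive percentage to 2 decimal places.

3.08%

Tail multiplier: φ(z)/(1−α) = 0.171591 / 0.097 = 1.769.
ES = 1.74% × 1.769 = 3.078%.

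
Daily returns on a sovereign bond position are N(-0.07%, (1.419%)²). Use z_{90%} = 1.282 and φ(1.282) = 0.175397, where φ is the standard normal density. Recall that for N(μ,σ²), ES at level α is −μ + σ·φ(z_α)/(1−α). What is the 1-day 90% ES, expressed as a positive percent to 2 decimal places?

Tail multiplier: φ(z)/(1−α) = 0.175397 / 0.1 = 1.754.
ES = −(-0.07%) + 1.419% × 1.754 = 2.559%.

2.56%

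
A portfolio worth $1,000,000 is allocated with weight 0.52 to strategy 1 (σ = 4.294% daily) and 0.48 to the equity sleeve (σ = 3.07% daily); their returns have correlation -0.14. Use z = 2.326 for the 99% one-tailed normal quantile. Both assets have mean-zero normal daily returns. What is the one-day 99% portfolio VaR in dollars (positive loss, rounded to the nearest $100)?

$58,100

σ_p² = 0.52²·4.294² + 0.48²·3.07² + 2·-0.14·0.52·0.48·4.294·3.07 = 6.2359 (%²).
σ_p = √6.2359 = 2.497%.
VaR = 2.326 × 2.497% = 5.808%; on $1,000,000 that is $58,080.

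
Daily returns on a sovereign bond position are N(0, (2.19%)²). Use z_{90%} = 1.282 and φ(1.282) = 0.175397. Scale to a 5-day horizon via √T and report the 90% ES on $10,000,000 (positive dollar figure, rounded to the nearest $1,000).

$859,000

σ_{5d} = 2.19% × √5 = 4.897%.
ES multiplier = φ(z)/(1−α) = 0.175397/0.1 = 1.754.
ES = 4.897% × 1.754 = 8.589%; on $10,000,000: $858,900.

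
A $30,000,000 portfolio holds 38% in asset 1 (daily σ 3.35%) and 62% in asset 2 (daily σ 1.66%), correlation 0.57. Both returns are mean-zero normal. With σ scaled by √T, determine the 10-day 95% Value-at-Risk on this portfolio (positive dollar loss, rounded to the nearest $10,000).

$3,190,000

σ_p = √(0.38²·3.35² + 0.62²·1.66² + 2·0.57·0.38·0.62·3.35·1.66) = 2.043%.
σ_{10d} = 2.043% × √10 = 6.461%.
z(95%) = 1.645.
VaR = 1.645 × 6.461% = 10.628%; on $30,000,000 that is $3,188,400.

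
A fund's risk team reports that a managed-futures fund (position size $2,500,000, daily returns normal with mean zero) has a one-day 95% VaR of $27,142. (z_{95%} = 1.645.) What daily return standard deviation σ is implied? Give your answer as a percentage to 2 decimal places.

0.66%

VaR as a fraction: $27,142 / $2,500,000 = 1.086%.
σ = VaR / z = 1.086% / 1.645 = 0.660%.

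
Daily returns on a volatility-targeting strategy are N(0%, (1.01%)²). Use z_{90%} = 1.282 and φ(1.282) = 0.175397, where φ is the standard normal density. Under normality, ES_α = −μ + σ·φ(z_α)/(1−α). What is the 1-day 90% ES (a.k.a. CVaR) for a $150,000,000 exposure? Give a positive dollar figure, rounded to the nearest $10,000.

Tail multiplier: φ(z)/(1−α) = 0.175397 / 0.1 = 1.754.
ES = 1.01% × 1.754 = 1.772%.
On $150,000,000: 0.01772 × $150,000,000 = $2,658,000.

$2,660,000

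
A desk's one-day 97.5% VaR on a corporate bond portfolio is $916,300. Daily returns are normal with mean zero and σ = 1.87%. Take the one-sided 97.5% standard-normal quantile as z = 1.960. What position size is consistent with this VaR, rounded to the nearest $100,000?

$25,000,000

VaR as a fraction of value: z·σ = 1.960 × 1.87% = 3.6652%.
Position = $916,300 / 0.036652 = $25,000,000.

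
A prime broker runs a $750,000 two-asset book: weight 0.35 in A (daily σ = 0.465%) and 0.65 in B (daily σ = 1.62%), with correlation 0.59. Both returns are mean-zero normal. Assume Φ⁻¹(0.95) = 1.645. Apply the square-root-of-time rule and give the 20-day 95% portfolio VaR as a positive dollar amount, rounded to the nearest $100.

$63,800

σ_p = √(0.35²·0.465² + 0.65²·1.62² + 2·0.59·0.35·0.65·0.465·1.62) = 1.157%.
σ_{20d} = 1.157% × √20 = 5.174%.
VaR = 1.645 × 5.174% = 8.511%; on $750,000 that is $63,832.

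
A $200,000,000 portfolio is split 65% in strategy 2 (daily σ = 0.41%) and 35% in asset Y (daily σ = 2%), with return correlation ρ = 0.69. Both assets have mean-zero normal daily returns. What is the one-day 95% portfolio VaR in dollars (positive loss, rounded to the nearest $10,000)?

$2,980,000

σ_p² = 0.65²·0.41² + 0.35²·2² + 2·0.69·0.65·0.35·0.41·2 = 0.8185 (%²).
σ_p = √0.8185 = 0.905%.
At 95%, z = 1.645.
VaR = 1.645 × 0.905% = 1.489%; on $200,000,000 that is $2,978,000.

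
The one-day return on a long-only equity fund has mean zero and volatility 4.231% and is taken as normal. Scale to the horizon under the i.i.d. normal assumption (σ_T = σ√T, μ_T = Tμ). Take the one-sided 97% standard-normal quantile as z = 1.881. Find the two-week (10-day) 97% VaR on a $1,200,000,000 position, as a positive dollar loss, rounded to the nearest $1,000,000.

σ_{10d} = 4.231% × √10 = 13.380%.
VaR = 1.881 × 13.380% = 25.168%.
On $1,200,000,000: 0.25168 × $1,200,000,000 = $302,016,000.

$302,000,000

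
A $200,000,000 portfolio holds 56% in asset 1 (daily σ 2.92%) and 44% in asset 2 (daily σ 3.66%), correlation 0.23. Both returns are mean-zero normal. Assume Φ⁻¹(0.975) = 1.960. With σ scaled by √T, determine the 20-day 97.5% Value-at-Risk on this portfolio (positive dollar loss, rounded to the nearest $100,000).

$44,600,000

σ_p = √(0.56²·2.92² + 0.44²·3.66² + 2·0.23·0.56·0.44·2.92·3.66) = 2.545%.
σ_{20d} = 2.545% × √20 = 11.382%.
VaR = 1.960 × 11.382% = 22.309%; on $200,000,000 that is $44,618,000.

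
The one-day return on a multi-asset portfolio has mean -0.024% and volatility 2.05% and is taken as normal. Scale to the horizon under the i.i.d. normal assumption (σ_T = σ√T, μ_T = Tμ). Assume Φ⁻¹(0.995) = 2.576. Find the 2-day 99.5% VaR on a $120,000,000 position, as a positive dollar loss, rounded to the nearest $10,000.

σ_{2d} = 2.05% × √2 = 2.899%; μ_{2d} = 2 × -0.024% = -0.048%.
VaR = −(-0.048%) + 2.576 × 2.899% = 7.516%.
On $120,000,000: 0.07516 × $120,000,000 = $9,019,200.

$9,020,000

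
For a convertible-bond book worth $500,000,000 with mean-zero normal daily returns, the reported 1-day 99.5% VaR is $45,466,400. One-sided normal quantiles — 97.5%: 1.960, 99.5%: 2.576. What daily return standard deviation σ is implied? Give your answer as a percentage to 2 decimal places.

3.53%

VaR as a fraction: $45,466,400 / $500,000,000 = 9.093%.
σ = VaR / z = 9.093% / 2.576 = 3.530%.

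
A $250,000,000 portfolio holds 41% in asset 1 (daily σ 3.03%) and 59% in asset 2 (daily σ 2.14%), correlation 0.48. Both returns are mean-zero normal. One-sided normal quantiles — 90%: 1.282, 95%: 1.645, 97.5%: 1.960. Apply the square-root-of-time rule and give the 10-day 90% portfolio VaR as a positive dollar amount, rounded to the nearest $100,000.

σ_p = √(0.41²·3.03² + 0.59²·2.14² + 2·0.48·0.41·0.59·3.03·2.14) = 2.155%.
σ_{10d} = 2.155% × √10 = 6.815%.
VaR = 1.282 × 6.815% = 8.737%; on $250,000,000 that is $21,842,500.

$21,800,000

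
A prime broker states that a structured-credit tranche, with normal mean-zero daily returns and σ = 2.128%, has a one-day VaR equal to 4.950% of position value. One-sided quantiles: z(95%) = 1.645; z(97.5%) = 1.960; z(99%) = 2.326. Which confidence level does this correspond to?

Implied z = VaR/σ = 4.950 / 2.128 = 2.326.
This matches z(99%) = 2.326.

99%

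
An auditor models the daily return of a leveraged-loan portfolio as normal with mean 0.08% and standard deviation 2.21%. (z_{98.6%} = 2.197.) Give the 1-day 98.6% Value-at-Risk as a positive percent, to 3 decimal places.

4.775%

VaR = −μ + z·σ = −(0.08%) + 2.197 × 2.21% = 4.775%.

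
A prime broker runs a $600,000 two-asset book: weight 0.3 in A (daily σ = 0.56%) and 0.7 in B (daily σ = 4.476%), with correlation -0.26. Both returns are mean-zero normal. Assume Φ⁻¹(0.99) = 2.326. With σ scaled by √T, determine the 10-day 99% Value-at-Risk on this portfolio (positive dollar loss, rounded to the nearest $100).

$136,500

σ_p = √(0.3²·0.56² + 0.7²·4.476² + 2·-0.26·0.3·0.7·0.56·4.476) = 3.094%.
σ_{10d} = 3.094% × √10 = 9.784%.
VaR = 2.326 × 9.784% = 22.758%; on $600,000 that is $136,548.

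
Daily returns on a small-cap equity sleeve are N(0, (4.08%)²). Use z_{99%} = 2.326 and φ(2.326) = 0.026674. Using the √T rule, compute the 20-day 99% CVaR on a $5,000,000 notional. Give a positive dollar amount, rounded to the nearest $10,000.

σ_{20d} = 4.08% × √20 = 18.246%.
ES multiplier = φ(z)/(1−α) = 0.026674/0.01 = 2.667.
ES = 18.246% × 2.667 = 48.662%; on $5,000,000: $2,433,100.

$2,430,000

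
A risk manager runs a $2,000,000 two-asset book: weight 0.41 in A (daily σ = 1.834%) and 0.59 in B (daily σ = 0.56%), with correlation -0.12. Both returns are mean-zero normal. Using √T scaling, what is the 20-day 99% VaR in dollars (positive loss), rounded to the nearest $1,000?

$163,000

σ_p = √(0.41²·1.834² + 0.59²·0.56² + 2·-0.12·0.41·0.59·1.834·0.56) = 0.784%.
σ_{20d} = 0.784% × √20 = 3.506%.
z(99%) = 2.326.
VaR = 2.326 × 3.506% = 8.155%; on $2,000,000 that is $163,100.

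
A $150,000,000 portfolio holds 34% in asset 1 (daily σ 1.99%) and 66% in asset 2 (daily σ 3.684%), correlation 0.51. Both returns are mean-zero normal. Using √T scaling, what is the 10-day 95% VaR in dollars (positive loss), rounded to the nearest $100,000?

$22,100,000

σ_p = √(0.34²·1.99² + 0.66²·3.684² + 2·0.51·0.34·0.66·1.99·3.684) = 2.837%.
σ_{10d} = 2.837% × √10 = 8.971%.
z(95%) = 1.645.
VaR = 1.645 × 8.971% = 14.757%; on $150,000,000 that is $22,135,500.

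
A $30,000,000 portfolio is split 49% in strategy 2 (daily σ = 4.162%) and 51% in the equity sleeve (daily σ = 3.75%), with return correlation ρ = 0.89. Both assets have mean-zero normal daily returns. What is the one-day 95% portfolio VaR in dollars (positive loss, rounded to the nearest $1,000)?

$1,896,000

σ_p² = 0.49²·4.162² + 0.51²·3.75² + 2·0.89·0.49·0.51·4.162·3.75 = 14.7593 (%²).
σ_p = √14.7593 = 3.842%.
At 95%, z = 1.645.
VaR = 1.645 × 3.842% = 6.320%; on $30,000,000 that is $1,896,000.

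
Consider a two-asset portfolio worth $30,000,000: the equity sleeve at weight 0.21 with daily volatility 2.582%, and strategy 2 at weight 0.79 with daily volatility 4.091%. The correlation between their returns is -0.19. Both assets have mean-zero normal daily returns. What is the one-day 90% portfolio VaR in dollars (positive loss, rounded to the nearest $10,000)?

$1,220,000

σ_p² = 0.21²·2.582² + 0.79²·4.091² + 2·-0.19·0.21·0.79·2.582·4.091 = 10.0732 (%²).
σ_p = √10.0732 = 3.174%.
At 90%, z = 1.282.
VaR = 1.282 × 3.174% = 4.069%; on $30,000,000 that is $1,220,700.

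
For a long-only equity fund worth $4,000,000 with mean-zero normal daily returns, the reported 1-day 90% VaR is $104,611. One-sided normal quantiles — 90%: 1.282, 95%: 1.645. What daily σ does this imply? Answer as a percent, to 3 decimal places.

2.040%

VaR as a fraction: $104,611 / $4,000,000 = 2.615%.
σ = VaR / z = 2.615% / 1.282 = 2.040%.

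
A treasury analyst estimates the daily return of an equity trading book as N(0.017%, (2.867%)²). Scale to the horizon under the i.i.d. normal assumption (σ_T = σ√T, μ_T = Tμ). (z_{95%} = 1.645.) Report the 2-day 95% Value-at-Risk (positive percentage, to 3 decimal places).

6.636%

σ_{2d} = 2.867% × √2 = 4.055%; μ_{2d} = 2 × 0.017% = 0.034%.
VaR = −(0.034%) + 1.645 × 4.055% = 6.636%.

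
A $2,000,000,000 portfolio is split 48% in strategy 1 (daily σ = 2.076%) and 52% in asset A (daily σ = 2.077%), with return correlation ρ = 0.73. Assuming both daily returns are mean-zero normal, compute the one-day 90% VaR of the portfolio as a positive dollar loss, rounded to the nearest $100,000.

σ_p² = 0.48²·2.076² + 0.52²·2.077² + 2·0.73·0.48·0.52·2.076·2.077 = 3.7308 (%²).
σ_p = √3.7308 = 1.932%.
At 90%, z = 1.282.
VaR = 1.282 × 1.932% = 2.477%; on $2,000,000,000 that is $49,540,000.

$49,500,000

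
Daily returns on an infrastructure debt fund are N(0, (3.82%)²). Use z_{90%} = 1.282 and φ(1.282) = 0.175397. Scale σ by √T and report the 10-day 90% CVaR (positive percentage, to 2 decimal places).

21.19%

σ_{10d} = 3.82% × √10 = 12.080%.
ES multiplier = φ(z)/(1−α) = 0.175397/0.1 = 1.754.
ES = 12.080% × 1.754 = 21.188%.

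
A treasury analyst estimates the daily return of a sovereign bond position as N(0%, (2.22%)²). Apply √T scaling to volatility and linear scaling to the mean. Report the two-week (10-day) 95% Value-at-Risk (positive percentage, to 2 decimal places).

At 95%, z = 1.645.
σ_{10d} = 2.22% × √10 = 7.020%.
VaR = 1.645 × 7.020% = 11.548%.

11.55%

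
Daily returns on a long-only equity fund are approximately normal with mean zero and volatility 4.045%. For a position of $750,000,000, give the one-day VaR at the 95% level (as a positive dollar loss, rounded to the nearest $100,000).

$49,900,000

At 95% one-sided, z = 1.645.
VaR = z·σ = 1.645 × 4.045% = 6.654%.
On $750,000,000: 0.06654 × $750,000,000 = $49,905,000.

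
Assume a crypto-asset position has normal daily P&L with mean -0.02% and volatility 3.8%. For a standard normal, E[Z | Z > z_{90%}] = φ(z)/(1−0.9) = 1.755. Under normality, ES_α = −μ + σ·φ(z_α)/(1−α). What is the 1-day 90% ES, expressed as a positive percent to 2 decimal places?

6.69%

ES = −(-0.02%) + 3.8% × 1.755 = 6.689%.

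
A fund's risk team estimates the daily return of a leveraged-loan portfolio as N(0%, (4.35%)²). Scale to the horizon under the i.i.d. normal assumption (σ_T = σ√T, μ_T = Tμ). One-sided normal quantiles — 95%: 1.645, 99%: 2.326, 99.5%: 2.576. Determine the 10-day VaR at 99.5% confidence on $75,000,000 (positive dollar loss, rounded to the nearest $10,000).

σ_{10d} = 4.35% × √10 = 13.756%.
VaR = 2.576 × 13.756% = 35.435%.
On $75,000,000: 0.35435 × $75,000,000 = $26,576,250.

$26,580,000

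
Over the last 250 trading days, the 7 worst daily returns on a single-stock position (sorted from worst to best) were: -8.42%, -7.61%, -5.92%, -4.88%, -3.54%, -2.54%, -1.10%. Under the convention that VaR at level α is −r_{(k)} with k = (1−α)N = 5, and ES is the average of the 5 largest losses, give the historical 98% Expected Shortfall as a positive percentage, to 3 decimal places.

The 5 worst returns sum to -30.37%.
ES = −(-30.37%) / 5 = 6.074%.

6.074%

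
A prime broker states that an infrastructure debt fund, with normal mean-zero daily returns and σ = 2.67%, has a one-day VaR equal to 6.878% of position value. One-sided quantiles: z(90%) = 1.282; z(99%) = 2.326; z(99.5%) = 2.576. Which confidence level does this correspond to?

99.5%

Implied z = VaR/σ = 6.878 / 2.67 = 2.576.
This matches z(99.5%) = 2.576.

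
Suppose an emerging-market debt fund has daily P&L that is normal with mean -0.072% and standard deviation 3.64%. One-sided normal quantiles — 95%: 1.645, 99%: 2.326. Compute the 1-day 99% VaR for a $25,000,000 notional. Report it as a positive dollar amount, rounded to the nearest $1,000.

$2,135,000

VaR = −μ + z·σ = −(-0.072%) + 2.326 × 3.64% = 8.539%.
On $25,000,000: 0.08539 × $25,000,000 = $2,134,750.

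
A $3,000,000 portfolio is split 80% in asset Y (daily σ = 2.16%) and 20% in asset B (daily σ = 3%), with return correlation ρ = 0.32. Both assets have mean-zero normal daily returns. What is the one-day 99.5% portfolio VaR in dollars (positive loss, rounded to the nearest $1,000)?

σ_p² = 0.8²·2.16² + 0.2²·3² + 2·0.32·0.8·0.2·2.16·3 = 4.0095 (%²).
σ_p = √4.0095 = 2.002%.
At 99.5%, z = 2.576.
VaR = 2.576 × 2.002% = 5.157%; on $3,000,000 that is $154,710.

$155,000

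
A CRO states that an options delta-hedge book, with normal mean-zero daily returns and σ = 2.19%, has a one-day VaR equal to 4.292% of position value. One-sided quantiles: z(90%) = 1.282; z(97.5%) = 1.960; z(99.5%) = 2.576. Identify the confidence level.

97.5%

Implied z = VaR/σ = 4.292 / 2.19 = 1.960.
This matches z(97.5%) = 1.960.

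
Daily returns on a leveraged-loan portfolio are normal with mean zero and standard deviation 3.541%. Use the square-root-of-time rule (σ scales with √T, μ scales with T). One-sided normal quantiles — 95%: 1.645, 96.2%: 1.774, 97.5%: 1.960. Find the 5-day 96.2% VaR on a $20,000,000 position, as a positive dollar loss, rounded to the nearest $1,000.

σ_{5d} = 3.541% × √5 = 7.918%.
VaR = 1.774 × 7.918% = 14.047%.
On $20,000,000: 0.14047 × $20,000,000 = $2,809,400.

$2,809,000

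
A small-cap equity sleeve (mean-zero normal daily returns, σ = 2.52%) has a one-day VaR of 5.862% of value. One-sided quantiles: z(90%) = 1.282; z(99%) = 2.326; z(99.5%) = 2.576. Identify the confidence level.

99%

Implied z = VaR/σ = 5.862 / 2.52 = 2.326.
This matches z(99%) = 2.326.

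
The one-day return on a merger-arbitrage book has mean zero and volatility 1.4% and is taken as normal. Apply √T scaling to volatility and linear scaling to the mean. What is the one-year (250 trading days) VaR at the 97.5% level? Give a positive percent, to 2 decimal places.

43.39%

At 97.5%, z = 1.960.
σ_{250d} = 1.4% × √250 = 22.136%.
VaR = 1.960 × 22.136% = 43.387%.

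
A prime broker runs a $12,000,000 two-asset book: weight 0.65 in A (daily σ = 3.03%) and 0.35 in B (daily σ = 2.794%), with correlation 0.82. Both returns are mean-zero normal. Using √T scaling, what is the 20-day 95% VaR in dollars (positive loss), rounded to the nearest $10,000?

σ_p = √(0.65²·3.03² + 0.35²·2.794² + 2·0.82·0.65·0.35·3.03·2.794) = 2.827%.
σ_{20d} = 2.827% × √20 = 12.643%.
z(95%) = 1.645.
VaR = 1.645 × 12.643% = 20.798%; on $12,000,000 that is $2,495,760.

$2,500,000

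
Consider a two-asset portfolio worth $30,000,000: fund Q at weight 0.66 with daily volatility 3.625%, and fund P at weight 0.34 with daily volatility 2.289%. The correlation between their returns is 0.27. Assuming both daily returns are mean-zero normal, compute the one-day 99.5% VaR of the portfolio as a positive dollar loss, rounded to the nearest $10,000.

σ_p² = 0.66²·3.625² + 0.34²·2.289² + 2·0.27·0.66·0.34·3.625·2.289 = 7.3352 (%²).
σ_p = √7.3352 = 2.708%.
At 99.5%, z = 2.576.
VaR = 2.576 × 2.708% = 6.976%; on $30,000,000 that is $2,092,800.

$2,090,000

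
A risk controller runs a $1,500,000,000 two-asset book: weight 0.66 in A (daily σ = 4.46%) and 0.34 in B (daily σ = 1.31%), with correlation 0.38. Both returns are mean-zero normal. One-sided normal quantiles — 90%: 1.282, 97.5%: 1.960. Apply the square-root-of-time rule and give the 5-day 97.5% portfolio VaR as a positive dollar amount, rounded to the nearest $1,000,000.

σ_p = √(0.66²·4.46² + 0.34²·1.31² + 2·0.38·0.66·0.34·4.46·1.31) = 3.140%.
σ_{5d} = 3.140% × √5 = 7.021%.
VaR = 1.960 × 7.021% = 13.761%; on $1,500,000,000 that is $206,415,000.

$206,000,000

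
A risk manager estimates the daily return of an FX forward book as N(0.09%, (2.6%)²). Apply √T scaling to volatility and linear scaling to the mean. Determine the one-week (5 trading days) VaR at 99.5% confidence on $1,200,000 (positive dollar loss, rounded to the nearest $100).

At 99.5%, z = 2.576.
σ_{5d} = 2.6% × √5 = 5.814%; μ_{5d} = 5 × 0.09% = 0.450%.
VaR = −(0.450%) + 2.576 × 5.814% = 14.527%.
On $1,200,000: 0.14527 × $1,200,000 = $174,324.

$174,300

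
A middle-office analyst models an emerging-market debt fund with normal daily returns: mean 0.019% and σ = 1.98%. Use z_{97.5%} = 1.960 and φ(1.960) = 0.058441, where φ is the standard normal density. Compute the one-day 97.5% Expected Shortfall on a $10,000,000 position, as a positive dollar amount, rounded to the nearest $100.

$461,000

Tail multiplier: φ(z)/(1−α) = 0.058441 / 0.025 = 2.338.
ES = −(0.019%) + 1.98% × 2.338 = 4.610%.
On $10,000,000: 0.04610 × $10,000,000 = $461,000.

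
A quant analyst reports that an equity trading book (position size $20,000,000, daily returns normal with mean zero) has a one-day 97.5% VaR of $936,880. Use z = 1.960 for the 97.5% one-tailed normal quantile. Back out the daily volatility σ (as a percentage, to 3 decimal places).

VaR as a fraction: $936,880 / $20,000,000 = 4.684%.
σ = VaR / z = 4.684% / 1.960 = 2.390%.

2.390%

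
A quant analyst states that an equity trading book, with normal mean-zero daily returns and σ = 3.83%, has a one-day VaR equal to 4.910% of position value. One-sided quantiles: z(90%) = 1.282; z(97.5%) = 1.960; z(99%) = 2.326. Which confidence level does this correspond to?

90%

Implied z = VaR/σ = 4.910 / 3.83 = 1.282.
This matches z(90%) = 1.282.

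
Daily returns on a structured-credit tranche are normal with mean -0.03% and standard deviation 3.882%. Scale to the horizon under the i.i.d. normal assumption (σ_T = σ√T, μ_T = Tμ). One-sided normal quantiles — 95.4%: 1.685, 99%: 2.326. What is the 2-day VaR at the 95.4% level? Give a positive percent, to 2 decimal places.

9.31%

σ_{2d} = 3.882% × √2 = 5.490%; μ_{2d} = 2 × -0.03% = -0.060%.
VaR = −(-0.060%) + 1.685 × 5.490% = 9.311%.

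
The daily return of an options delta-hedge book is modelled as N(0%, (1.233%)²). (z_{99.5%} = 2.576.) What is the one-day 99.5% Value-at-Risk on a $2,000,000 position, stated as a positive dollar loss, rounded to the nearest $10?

$63,520

VaR = z·σ = 2.576 × 1.233% = 3.176%.
On $2,000,000: 0.03176 × $2,000,000 = $63,520.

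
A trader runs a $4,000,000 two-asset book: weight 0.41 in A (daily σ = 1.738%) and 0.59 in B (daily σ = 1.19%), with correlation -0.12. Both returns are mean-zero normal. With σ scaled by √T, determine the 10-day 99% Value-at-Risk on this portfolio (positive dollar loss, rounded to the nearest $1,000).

$276,000

σ_p = √(0.41²·1.738² + 0.59²·1.19² + 2·-0.12·0.41·0.59·1.738·1.19) = 0.938%.
σ_{10d} = 0.938% × √10 = 2.966%.
z(99%) = 2.326.
VaR = 2.326 × 2.966% = 6.899%; on $4,000,000 that is $275,960.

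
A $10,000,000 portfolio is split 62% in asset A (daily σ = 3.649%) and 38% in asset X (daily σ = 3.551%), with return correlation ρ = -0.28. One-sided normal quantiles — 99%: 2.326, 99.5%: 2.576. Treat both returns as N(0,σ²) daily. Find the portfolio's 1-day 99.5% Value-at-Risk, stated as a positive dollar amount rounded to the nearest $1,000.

σ_p² = 0.62²·3.649² + 0.38²·3.551² + 2·-0.28·0.62·0.38·3.649·3.551 = 5.2296 (%²).
σ_p = √5.2296 = 2.287%.
VaR = 2.576 × 2.287% = 5.891%; on $10,000,000 that is $589,100.

$589,000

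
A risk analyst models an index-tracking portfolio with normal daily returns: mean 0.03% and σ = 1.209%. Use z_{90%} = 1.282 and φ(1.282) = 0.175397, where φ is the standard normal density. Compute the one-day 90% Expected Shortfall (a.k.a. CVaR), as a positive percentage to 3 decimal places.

Tail multiplier: φ(z)/(1−α) = 0.175397 / 0.1 = 1.754.
ES = −(0.03%) + 1.209% × 1.754 = 2.091%.

2.091%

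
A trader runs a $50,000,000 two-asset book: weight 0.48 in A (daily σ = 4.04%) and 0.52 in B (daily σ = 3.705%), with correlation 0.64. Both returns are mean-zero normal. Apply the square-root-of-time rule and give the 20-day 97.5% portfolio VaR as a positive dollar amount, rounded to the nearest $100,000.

$15,300,000

σ_p = √(0.48²·4.04² + 0.52²·3.705² + 2·0.64·0.48·0.52·4.04·3.705) = 3.501%.
σ_{20d} = 3.501% × √20 = 15.657%.
z(97.5%) = 1.960.
VaR = 1.960 × 15.657% = 30.688%; on $50,000,000 that is $15,344,000.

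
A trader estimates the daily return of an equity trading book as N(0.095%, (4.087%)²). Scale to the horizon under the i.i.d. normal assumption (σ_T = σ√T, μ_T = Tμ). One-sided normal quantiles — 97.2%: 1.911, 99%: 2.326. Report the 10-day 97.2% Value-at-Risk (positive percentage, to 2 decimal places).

23.75%

σ_{10d} = 4.087% × √10 = 12.924%; μ_{10d} = 10 × 0.095% = 0.950%.
VaR = −(0.950%) + 1.911 × 12.924% = 23.748%.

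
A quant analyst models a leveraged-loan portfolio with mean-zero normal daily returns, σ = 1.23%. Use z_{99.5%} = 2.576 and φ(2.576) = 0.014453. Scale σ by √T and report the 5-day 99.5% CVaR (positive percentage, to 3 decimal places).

σ_{5d} = 1.23% × √5 = 2.750%.
ES multiplier = φ(z)/(1−α) = 0.014453/0.005 = 2.891.
ES = 2.750% × 2.891 = 7.950%.

7.950%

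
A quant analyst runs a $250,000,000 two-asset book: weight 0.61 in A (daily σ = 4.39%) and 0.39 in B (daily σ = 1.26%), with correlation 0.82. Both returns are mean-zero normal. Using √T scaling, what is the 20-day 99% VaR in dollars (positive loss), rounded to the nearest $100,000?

σ_p = √(0.61²·4.39² + 0.39²·1.26² + 2·0.82·0.61·0.39·4.39·1.26) = 3.094%.
σ_{20d} = 3.094% × √20 = 13.837%.
z(99%) = 2.326.
VaR = 2.326 × 13.837% = 32.185%; on $250,000,000 that is $80,462,500.

$80,500,000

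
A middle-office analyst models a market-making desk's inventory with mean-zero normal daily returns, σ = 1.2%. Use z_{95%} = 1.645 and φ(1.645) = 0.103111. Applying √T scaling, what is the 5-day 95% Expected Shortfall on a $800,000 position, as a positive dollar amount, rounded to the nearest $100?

σ_{5d} = 1.2% × √5 = 2.683%.
ES multiplier = φ(z)/(1−α) = 0.103111/0.05 = 2.062.
ES = 2.683% × 2.062 = 5.532%; on $800,000: $44,256.

$44,300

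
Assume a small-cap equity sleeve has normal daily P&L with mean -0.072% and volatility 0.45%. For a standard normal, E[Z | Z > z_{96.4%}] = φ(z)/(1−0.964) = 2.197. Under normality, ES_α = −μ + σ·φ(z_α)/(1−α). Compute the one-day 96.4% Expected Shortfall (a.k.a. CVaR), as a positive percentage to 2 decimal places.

ES = −(-0.072%) + 0.45% × 2.197 = 1.061%.

1.06%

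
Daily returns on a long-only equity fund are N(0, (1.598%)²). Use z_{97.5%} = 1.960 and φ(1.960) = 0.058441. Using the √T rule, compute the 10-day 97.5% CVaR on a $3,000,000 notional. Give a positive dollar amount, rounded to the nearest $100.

σ_{10d} = 1.598% × √10 = 5.053%.
ES multiplier = φ(z)/(1−α) = 0.058441/0.025 = 2.338.
ES = 5.053% × 2.338 = 11.814%; on $3,000,000: $354,420.

$354,400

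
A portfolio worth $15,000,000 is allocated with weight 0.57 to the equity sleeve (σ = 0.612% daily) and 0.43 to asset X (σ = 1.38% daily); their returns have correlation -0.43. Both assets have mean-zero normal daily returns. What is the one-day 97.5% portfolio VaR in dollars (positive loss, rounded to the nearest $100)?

σ_p² = 0.57²·0.612² + 0.43²·1.38² + 2·-0.43·0.57·0.43·0.612·1.38 = 0.2958 (%²).
σ_p = √0.2958 = 0.544%.
At 97.5%, z = 1.960.
VaR = 1.960 × 0.544% = 1.066%; on $15,000,000 that is $159,900.

$159,900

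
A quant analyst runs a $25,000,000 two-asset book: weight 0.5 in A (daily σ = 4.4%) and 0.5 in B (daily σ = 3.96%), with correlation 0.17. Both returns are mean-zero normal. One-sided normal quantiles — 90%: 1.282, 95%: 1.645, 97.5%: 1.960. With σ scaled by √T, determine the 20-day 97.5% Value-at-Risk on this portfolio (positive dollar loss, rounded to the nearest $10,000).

σ_p = √(0.5²·4.4² + 0.5²·3.96² + 2·0.17·0.5·0.5·4.4·3.96) = 3.200%.
σ_{20d} = 3.200% × √20 = 14.311%.
VaR = 1.960 × 14.311% = 28.050%; on $25,000,000 that is $7,012,500.

$7,010,000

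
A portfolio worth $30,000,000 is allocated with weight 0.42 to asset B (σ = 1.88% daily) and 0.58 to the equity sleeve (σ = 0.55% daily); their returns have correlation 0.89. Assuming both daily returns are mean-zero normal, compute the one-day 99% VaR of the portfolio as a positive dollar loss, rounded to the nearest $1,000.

σ_p² = 0.42²·1.88² + 0.58²·0.55² + 2·0.89·0.42·0.58·1.88·0.55 = 1.1736 (%²).
σ_p = √1.1736 = 1.083%.
At 99%, z = 2.326.
VaR = 2.326 × 1.083% = 2.519%; on $30,000,000 that is $755,700.

$756,000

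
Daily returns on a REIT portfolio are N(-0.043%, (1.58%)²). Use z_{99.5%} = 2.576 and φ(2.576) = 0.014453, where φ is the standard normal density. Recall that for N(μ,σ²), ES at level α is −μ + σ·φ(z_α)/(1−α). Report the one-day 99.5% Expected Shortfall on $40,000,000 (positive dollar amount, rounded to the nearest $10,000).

$1,840,000

Tail multiplier: φ(z)/(1−α) = 0.014453 / 0.005 = 2.891.
ES = −(-0.043%) + 1.58% × 2.891 = 4.611%.
On $40,000,000: 0.04611 × $40,000,000 = $1,844,400.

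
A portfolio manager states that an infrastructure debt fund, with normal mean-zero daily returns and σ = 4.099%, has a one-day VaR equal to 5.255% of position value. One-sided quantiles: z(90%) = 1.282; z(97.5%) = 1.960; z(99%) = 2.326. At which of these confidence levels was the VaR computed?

Implied z = VaR/σ = 5.255 / 4.099 = 1.282.
This matches z(90%) = 1.282.

90%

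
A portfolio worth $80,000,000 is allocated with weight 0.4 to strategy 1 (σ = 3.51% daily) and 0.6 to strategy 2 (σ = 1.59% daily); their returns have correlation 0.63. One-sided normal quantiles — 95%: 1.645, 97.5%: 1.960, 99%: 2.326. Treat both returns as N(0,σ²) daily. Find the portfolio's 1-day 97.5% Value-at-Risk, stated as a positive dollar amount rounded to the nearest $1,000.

$3,352,000

σ_p² = 0.4²·3.51² + 0.6²·1.59² + 2·0.63·0.4·0.6·3.51·1.59 = 4.5690 (%²).
σ_p = √4.5690 = 2.138%.
VaR = 1.960 × 2.138% = 4.190%; on $80,000,000 that is $3,352,000.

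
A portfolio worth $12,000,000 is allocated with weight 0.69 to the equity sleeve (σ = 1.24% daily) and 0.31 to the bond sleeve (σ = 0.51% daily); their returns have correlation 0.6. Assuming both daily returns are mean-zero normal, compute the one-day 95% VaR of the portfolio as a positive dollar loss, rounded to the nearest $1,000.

$189,000

σ_p² = 0.69²·1.24² + 0.31²·0.51² + 2·0.6·0.69·0.31·1.24·0.51 = 0.9194 (%²).
σ_p = √0.9194 = 0.959%.
At 95%, z = 1.645.
VaR = 1.645 × 0.959% = 1.578%; on $12,000,000 that is $189,360.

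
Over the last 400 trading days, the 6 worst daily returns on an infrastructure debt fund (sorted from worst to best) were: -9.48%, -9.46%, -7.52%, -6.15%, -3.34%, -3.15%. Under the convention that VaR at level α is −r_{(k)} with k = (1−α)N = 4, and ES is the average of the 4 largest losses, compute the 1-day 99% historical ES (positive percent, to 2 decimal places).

8.15%

The 4 worst returns sum to -32.61%.
ES = −(-32.61%) / 4 = 8.1525% ≈ 8.15%.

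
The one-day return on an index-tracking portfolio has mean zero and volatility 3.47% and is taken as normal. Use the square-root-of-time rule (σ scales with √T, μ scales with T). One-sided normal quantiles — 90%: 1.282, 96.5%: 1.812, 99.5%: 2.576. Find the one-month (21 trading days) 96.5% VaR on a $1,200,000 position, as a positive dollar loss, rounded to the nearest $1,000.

$346,000

σ_{21d} = 3.47% × √21 = 15.902%.
VaR = 1.812 × 15.902% = 28.814%.
On $1,200,000: 0.28814 × $1,200,000 = $345,768.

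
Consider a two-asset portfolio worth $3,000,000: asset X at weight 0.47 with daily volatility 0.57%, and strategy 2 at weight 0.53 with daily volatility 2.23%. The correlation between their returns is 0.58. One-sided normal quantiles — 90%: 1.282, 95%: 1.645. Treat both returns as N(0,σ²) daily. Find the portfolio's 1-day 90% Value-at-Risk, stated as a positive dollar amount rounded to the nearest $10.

$52,110

σ_p² = 0.47²·0.57² + 0.53²·2.23² + 2·0.58·0.47·0.53·0.57·2.23 = 1.8359 (%²).
σ_p = √1.8359 = 1.355%.
VaR = 1.282 × 1.355% = 1.737%; on $3,000,000 that is $52,110.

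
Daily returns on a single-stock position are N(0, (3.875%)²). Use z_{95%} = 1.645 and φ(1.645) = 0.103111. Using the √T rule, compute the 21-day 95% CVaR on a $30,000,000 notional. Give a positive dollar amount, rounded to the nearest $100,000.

$11,000,000

σ_{21d} = 3.875% × √21 = 17.757%.
ES multiplier = φ(z)/(1−α) = 0.103111/0.05 = 2.062.
ES = 17.757% × 2.062 = 36.615%; on $30,000,000: $10,984,500.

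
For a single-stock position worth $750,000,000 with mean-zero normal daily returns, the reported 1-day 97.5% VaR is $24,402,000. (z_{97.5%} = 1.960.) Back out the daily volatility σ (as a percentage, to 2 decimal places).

VaR as a fraction: $24,402,000 / $750,000,000 = 3.254%.
σ = VaR / z = 3.254% / 1.960 = 1.660%.

1.66%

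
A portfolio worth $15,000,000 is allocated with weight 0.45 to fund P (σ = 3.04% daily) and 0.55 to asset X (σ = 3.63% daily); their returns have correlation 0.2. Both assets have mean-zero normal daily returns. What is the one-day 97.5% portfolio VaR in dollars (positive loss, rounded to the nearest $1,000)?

$775,000

σ_p² = 0.45²·3.04² + 0.55²·3.63² + 2·0.2·0.45·0.55·3.04·3.63 = 6.9499 (%²).
σ_p = √6.9499 = 2.636%.
At 97.5%, z = 1.960.
VaR = 1.960 × 2.636% = 5.167%; on $15,000,000 that is $775,050.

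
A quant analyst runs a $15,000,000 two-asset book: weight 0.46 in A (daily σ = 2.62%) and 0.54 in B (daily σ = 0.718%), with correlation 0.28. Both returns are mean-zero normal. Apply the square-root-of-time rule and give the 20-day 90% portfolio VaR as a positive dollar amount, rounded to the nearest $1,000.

σ_p = √(0.46²·2.62² + 0.54²·0.718² + 2·0.28·0.46·0.54·2.62·0.718) = 1.365%.
σ_{20d} = 1.365% × √20 = 6.104%.
z(90%) = 1.282.
VaR = 1.282 × 6.104% = 7.825%; on $15,000,000 that is $1,173,750.

$1,174,000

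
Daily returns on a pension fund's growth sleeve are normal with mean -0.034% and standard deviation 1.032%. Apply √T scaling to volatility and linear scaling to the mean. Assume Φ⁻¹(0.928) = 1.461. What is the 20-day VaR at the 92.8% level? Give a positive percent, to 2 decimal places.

7.42%

σ_{20d} = 1.032% × √20 = 4.615%; μ_{20d} = 20 × -0.034% = -0.680%.
VaR = −(-0.680%) + 1.461 × 4.615% = 7.423%.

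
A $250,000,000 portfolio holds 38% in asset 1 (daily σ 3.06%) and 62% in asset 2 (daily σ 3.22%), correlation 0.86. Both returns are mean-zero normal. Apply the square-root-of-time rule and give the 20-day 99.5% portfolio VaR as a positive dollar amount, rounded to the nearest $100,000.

σ_p = √(0.38²·3.06² + 0.62²·3.22² + 2·0.86·0.38·0.62·3.06·3.22) = 3.055%.
σ_{20d} = 3.055% × √20 = 13.662%.
z(99.5%) = 2.576.
VaR = 2.576 × 13.662% = 35.193%; on $250,000,000 that is $87,982,500.

$88,000,000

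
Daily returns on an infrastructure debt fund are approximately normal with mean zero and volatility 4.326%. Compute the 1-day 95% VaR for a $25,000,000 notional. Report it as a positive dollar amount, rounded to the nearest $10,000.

$1,780,000

At 95% one-sided, z = 1.645.
VaR = z·σ = 1.645 × 4.326% = 7.116%.
On $25,000,000: 0.07116 × $25,000,000 = $1,779,000.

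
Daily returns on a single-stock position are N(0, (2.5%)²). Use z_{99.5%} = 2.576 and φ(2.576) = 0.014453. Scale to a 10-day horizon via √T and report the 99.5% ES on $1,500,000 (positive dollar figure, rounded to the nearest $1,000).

σ_{10d} = 2.5% × √10 = 7.906%.
ES multiplier = φ(z)/(1−α) = 0.014453/0.005 = 2.891.
ES = 7.906% × 2.891 = 22.856%; on $1,500,000: $342,840.

$343,000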